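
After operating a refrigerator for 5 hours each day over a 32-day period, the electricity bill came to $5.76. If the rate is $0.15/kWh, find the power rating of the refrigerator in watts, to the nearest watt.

240 W

Energy = $5.76 ÷ $0.15/kWh = 38.4 kWh
Runtime = 5 h/day × 32 days = 160 h
Power = 38.4 kWh ÷ 160 h = 0.24 kW = 240 W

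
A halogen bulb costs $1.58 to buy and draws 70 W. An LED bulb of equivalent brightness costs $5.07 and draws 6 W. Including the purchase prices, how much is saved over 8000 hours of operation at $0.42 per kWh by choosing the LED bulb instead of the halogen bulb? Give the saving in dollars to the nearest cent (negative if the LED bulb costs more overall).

$211.55

halogen bulb: $1.58 + (70/1000) kW × 8000 h × $0.42 = $1.58 + $235.2 = $236.78
LED bulb: $5.07 + (6/1000) kW × 8000 h × $0.42 = $5.07 + $20.16 = $25.23
Saving = $236.78 − $25.23 = $211.55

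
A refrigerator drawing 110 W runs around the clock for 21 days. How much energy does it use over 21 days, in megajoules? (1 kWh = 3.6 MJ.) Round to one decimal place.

Runtime = 24 h × 21 = 504 h
Energy = 0.11 kW × 504 h = 55.44 kWh
= 55.44 × 3.6 MJ = 199.6 MJ

199.6 MJ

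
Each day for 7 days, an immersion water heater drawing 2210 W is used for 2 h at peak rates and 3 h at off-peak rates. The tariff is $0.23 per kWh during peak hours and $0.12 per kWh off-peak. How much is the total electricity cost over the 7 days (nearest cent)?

Peak energy = 2.21 kW × 2 h × 7 = 30.94 kWh
Off-peak energy = 2.21 kW × 3 h × 7 = 46.41 kWh
Cost = 30.94 × $0.23 + 46.41 × $0.12 = $7.1162 + $5.5692 = $12.69

$12.69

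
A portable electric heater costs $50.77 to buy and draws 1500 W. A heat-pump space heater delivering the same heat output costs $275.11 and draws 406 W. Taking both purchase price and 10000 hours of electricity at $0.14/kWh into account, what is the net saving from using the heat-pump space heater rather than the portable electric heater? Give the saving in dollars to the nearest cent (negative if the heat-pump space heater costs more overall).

$1307.26

portable electric heater: $50.77 + (1500/1000) kW × 10000 h × $0.14 = $50.77 + $2100 = $2150.77
heat-pump space heater: $275.11 + (406/1000) kW × 10000 h × $0.14 = $275.11 + $568.4 = $843.51
Saving = $2150.77 − $843.51 = $1307.26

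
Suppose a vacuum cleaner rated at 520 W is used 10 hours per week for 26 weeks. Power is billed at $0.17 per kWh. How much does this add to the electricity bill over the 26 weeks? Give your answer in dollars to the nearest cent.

Runtime = 10 h/week × 26 weeks = 260 h
Energy = 0.52 kW × 260 h = 135.2 kWh
Cost = 135.2 kWh × $0.17/kWh = $22.98

$22.98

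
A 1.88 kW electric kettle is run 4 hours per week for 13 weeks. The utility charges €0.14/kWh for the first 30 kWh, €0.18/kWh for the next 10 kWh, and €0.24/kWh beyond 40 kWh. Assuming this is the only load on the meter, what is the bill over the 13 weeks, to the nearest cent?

€19.86

Runtime = 4 h/week × 13 weeks = 52 h
Energy = 1.88 kW × 52 h = 97.76 kWh
Tier 1 (0–30 kWh): 30 × €0.14 = €4.2
Tier 2 (30–40 kWh): 10 × €0.18 = €1.8
Above 40 kWh: 57.76 × €0.24 = €13.8624
Bill = €19.86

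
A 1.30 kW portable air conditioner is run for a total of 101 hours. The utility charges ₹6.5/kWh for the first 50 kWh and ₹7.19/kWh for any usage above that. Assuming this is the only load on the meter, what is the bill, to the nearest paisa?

Energy = 1.3 kW × 101 h = 131.3 kWh
Tier 1 (0–50 kWh): 50 × ₹6.5 = ₹325
Above 50 kWh: 81.3 × ₹7.19 = ₹584.547
Bill = ₹909.55

₹909.55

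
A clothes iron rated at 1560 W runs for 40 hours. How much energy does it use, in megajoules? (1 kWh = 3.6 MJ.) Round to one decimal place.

224.6 MJ

Energy = 1.56 kW × 40 h = 62.4 kWh
= 62.4 × 3.6 MJ = 224.6 MJ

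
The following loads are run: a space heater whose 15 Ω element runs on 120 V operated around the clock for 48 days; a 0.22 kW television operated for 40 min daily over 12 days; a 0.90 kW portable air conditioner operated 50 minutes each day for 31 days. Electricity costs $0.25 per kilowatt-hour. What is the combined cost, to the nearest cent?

space heater: Power = V²/R = 120²/15 = 960 W = 0.96 kW
space heater: Runtime = 24 h × 48 = 1152 h
space heater: 0.96 kW × 1152 h = 1105.92 kWh
television: Runtime = 40 min × 12 = 480 min = 8 h
television: 0.22 kW × 8 h = 1.76 kWh
portable air conditioner: Runtime = 50 min × 31 = 1550 min = 25.833333… h
portable air conditioner: 0.9 kW × 25.833333… h = 23.25 kWh
Total energy = 1130.93 kWh
Cost = 1130.93 × $0.25 = $282.73

$282.73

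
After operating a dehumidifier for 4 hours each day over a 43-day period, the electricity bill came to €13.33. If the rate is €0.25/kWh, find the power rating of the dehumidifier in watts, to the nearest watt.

Energy = €13.33 ÷ €0.25/kWh = 53.32 kWh
Runtime = 4 h/day × 43 days = 172 h
Power = 53.32 kWh ÷ 172 h = 0.31 kW = 310 W

310 W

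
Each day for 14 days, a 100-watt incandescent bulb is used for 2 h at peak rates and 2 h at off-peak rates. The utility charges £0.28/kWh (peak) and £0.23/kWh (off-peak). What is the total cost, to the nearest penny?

Peak energy = 0.1 kW × 2 h × 14 = 2.8 kWh
Off-peak energy = 0.1 kW × 2 h × 14 = 2.8 kWh
Cost = 2.8 × £0.28 + 2.8 × £0.23 = £0.784 + £0.644 = £1.43

£1.43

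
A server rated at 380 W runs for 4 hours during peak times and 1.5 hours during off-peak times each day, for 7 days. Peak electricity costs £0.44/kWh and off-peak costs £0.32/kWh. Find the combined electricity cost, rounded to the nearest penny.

Peak energy = 0.38 kW × 4 h × 7 = 10.64 kWh
Off-peak energy = 0.38 kW × 1.5 h × 7 = 3.99 kWh
Cost = 10.64 × £0.44 + 3.99 × £0.32 = £4.6816 + £1.2768 = £5.96

£5.96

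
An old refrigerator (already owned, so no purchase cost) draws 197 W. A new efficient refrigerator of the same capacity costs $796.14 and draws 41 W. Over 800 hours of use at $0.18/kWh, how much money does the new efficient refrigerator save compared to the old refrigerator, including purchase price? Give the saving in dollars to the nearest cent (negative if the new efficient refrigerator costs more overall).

-$773.68

old refrigerator: $0.00 + (197/1000) kW × 800 h × $0.18 = $0.00 + $28.368 = $28.368
new efficient refrigerator: $796.14 + (41/1000) kW × 800 h × $0.18 = $796.14 + $5.904 = $802.044
Saving = $28.368 − $802.044 = −$773.676 → -$773.68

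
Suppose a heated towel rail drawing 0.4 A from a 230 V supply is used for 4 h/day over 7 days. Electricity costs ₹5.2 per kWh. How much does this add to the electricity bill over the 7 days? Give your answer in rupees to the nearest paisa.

₹13.40

Power = 0.4 A × 230 V = 92 W = 0.092 kW
Runtime = 4 h/day × 7 days = 28 h
Energy = 0.092 kW × 28 h = 2.576 kWh
Cost = 2.576 kWh × ₹5.2/kWh = ₹13.40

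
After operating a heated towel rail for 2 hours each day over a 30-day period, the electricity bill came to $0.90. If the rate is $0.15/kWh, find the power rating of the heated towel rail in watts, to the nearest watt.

100 W

Energy = $0.90 ÷ $0.15/kWh = 6 kWh
Runtime = 2 h/day × 30 days = 60 h
Power = 6 kWh ÷ 60 h = 0.1 kW = 100 W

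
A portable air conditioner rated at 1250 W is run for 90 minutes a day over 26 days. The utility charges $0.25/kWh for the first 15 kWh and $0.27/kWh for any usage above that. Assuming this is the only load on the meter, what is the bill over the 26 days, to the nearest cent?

Runtime = 90 min × 26 = 2340 min = 39 h
Energy = 1.25 kW × 39 h = 48.75 kWh
Tier 1 (0–15 kWh): 15 × $0.25 = $3.75
Above 15 kWh: 33.75 × $0.27 = $9.1125
Bill = $12.86

$12.86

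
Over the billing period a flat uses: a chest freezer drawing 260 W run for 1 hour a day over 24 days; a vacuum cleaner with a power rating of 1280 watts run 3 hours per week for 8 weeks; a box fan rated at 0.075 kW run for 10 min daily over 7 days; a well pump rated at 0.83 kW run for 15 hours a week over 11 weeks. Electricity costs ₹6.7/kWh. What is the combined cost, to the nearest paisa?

₹1165.78

chest freezer: Runtime = 1 h/day × 24 days = 24 h
chest freezer: 0.26 kW × 24 h = 6.24 kWh
vacuum cleaner: Runtime = 3 h/week × 8 weeks = 24 h
vacuum cleaner: 1.28 kW × 24 h = 30.72 kWh
box fan: Runtime = 10 min × 7 = 70 min = 1.166666… h
box fan: 0.075 kW × 1.166666… h = 0.0875 kWh
well pump: Runtime = 15 h/week × 11 weeks = 165 h
well pump: 0.83 kW × 165 h = 136.95 kWh
Total energy = 173.9975 kWh
Cost = 173.9975 × ₹6.7 = ₹1165.78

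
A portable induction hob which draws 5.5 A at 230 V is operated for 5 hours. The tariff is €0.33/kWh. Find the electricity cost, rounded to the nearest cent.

Power = 5.5 A × 230 V = 1265 W = 1.265 kW
Energy = 1.265 kW × 5 h = 6.325 kWh
Cost = 6.325 kWh × €0.33/kWh = €2.09

€2.09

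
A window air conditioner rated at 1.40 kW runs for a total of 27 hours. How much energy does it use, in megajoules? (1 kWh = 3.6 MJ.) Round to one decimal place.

136.1 MJ

Energy = 1.4 kW × 27 h = 37.8 kWh
= 37.8 × 3.6 MJ = 136.1 MJ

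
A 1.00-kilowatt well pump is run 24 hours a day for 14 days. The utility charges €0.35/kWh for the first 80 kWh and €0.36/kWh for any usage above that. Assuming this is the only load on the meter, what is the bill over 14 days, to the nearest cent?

€120.16

Runtime = 24 h × 14 = 336 h
Energy = 1 kW × 336 h = 336 kWh
Tier 1 (0–80 kWh): 80 × €0.35 = €28
Above 80 kWh: 256 × €0.36 = €92.16
Bill = €120.16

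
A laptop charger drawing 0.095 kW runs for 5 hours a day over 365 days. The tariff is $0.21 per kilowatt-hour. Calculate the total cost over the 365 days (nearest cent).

Runtime = 5 h/day × 365 days = 1825 h
Energy = 0.095 kW × 1825 h = 173.375 kWh
Cost = 173.375 kWh × $0.21/kWh = $36.41

$36.41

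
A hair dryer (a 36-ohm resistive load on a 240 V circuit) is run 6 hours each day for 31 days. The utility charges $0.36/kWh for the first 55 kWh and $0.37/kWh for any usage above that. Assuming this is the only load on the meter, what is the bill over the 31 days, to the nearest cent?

Power = V²/R = 240²/36 = 1600 W = 1.6 kW
Runtime = 6 h/day × 31 days = 186 h
Energy = 1.6 kW × 186 h = 297.6 kWh
Tier 1 (0–55 kWh): 55 × $0.36 = $19.8
Above 55 kWh: 242.6 × $0.37 = $89.762
Bill = $109.56

$109.56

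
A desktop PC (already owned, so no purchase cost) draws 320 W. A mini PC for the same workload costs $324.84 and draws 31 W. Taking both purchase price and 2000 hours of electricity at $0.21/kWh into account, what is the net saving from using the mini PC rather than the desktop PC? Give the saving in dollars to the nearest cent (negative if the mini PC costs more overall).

-$203.46

desktop PC: $0.00 + (320/1000) kW × 2000 h × $0.21 = $0.00 + $134.4 = $134.4
mini PC: $324.84 + (31/1000) kW × 2000 h × $0.21 = $324.84 + $13.02 = $337.86
Saving = $134.4 − $337.86 = −$203.46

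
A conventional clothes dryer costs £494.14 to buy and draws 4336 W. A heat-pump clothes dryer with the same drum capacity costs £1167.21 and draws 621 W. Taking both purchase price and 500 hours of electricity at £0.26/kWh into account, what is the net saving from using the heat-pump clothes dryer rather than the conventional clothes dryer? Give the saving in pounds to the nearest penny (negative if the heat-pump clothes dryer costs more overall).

conventional clothes dryer: £494.14 + (4336/1000) kW × 500 h × £0.26 = £494.14 + £563.68 = £1057.82
heat-pump clothes dryer: £1167.21 + (621/1000) kW × 500 h × £0.26 = £1167.21 + £80.73 = £1247.94
Saving = £1057.82 − £1247.94 = −£190.12

-£190.12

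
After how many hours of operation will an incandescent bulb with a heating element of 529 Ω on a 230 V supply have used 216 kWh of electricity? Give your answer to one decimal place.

2160.0 h

Power = V²/R = 230²/529 = 100 W = 0.1 kW
Hours = 216 kWh ÷ 0.1 kW = 2160.0 h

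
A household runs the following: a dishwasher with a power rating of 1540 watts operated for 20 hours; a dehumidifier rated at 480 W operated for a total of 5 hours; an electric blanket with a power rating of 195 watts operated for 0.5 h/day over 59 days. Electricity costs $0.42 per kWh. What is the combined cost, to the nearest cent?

$16.36

dishwasher: 1.54 kW × 20 h = 30.8 kWh
dehumidifier: 0.48 kW × 5 h = 2.4 kWh
electric blanket: Runtime = 0.5 h/day × 59 days = 29.5 h
electric blanket: 0.195 kW × 29.5 h = 5.7525 kWh
Total energy = 38.9525 kWh
Cost = 38.9525 × $0.42 = $16.36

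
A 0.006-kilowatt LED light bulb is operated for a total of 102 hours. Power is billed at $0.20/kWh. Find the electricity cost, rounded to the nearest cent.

Energy = 0.006 kW × 102 h = 0.612 kWh
Cost = 0.612 kWh × $0.20/kWh = $0.12

$0.12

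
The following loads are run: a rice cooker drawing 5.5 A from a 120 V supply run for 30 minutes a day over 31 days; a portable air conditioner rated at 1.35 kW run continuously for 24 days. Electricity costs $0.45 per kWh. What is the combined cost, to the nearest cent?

$354.52

rice cooker: Power = 5.5 A × 120 V = 660 W = 0.66 kW
rice cooker: Runtime = 30 min × 31 = 930 min = 15.5 h
rice cooker: 0.66 kW × 15.5 h = 10.23 kWh
portable air conditioner: Runtime = 24 h × 24 = 576 h
portable air conditioner: 1.35 kW × 576 h = 777.6 kWh
Total energy = 787.83 kWh
Cost = 787.83 × $0.45 = $354.52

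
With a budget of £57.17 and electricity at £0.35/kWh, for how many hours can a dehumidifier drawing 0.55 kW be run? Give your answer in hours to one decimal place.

Energy available = £57.17 ÷ £0.35/kWh = 163.3429 kWh
Hours = 163.3429 kWh ÷ 0.55 kW = 297.0 h

297.0 h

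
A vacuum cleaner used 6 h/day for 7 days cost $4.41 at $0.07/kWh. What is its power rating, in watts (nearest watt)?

1500 W

Energy = $4.41 ÷ $0.07/kWh = 63 kWh
Runtime = 6 h/day × 7 days = 42 h
Power = 63 kWh ÷ 42 h = 1.5 kW = 1500 W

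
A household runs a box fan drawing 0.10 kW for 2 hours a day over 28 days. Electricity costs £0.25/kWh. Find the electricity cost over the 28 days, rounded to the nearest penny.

Runtime = 2 h/day × 28 days = 56 h
Energy = 0.1 kW × 56 h = 5.6 kWh
Cost = 5.6 kWh × £0.25/kWh = £1.40

£1.40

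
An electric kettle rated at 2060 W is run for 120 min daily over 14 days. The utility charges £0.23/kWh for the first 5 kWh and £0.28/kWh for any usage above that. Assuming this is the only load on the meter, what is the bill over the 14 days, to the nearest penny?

Runtime = 120 min × 14 = 1680 min = 28 h
Energy = 2.06 kW × 28 h = 57.68 kWh
Tier 1 (0–5 kWh): 5 × £0.23 = £1.15
Above 5 kWh: 52.68 × £0.28 = £14.7504
Bill = £15.90

£15.90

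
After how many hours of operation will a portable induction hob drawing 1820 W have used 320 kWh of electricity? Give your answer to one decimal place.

Hours = 320 kWh ÷ 1.82 kW = 175.8 h

175.8 h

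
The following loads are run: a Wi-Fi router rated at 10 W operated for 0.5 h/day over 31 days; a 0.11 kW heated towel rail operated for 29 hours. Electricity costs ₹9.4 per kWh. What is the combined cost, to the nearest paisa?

Wi-Fi router: Runtime = 0.5 h/day × 31 days = 15.5 h
Wi-Fi router: 0.01 kW × 15.5 h = 0.155 kWh
heated towel rail: 0.11 kW × 29 h = 3.19 kWh
Total energy = 3.345 kWh
Cost = 3.345 × ₹9.4 = ₹31.44

₹31.44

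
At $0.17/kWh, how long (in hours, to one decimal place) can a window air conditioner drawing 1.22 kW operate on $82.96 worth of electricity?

Energy available = $82.96 ÷ $0.17/kWh = 488 kWh
Hours = 488 kWh ÷ 1.22 kW = 400.0 h

400.0 h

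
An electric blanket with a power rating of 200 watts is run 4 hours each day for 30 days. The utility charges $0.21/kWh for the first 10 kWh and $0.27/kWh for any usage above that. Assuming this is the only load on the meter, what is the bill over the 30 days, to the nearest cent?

$5.88

Runtime = 4 h/day × 30 days = 120 h
Energy = 0.2 kW × 120 h = 24 kWh
Tier 1 (0–10 kWh): 10 × $0.21 = $2.1
Above 10 kWh: 14 × $0.27 = $3.78
Bill = $5.88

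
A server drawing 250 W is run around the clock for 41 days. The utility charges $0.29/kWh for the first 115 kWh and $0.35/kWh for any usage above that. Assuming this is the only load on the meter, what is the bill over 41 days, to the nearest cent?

Runtime = 24 h × 41 = 984 h
Energy = 0.25 kW × 984 h = 246 kWh
Tier 1 (0–115 kWh): 115 × $0.29 = $33.35
Above 115 kWh: 131 × $0.35 = $45.85
Bill = $79.20

$79.20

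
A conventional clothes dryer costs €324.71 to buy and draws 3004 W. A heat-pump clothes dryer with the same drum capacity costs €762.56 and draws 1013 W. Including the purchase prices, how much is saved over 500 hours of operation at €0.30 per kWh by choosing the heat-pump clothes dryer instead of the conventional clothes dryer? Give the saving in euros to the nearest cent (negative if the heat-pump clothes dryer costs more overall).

conventional clothes dryer: €324.71 + (3004/1000) kW × 500 h × €0.30 = €324.71 + €450.6 = €775.31
heat-pump clothes dryer: €762.56 + (1013/1000) kW × 500 h × €0.30 = €762.56 + €151.95 = €914.51
Saving = €775.31 − €914.51 = −€139.2

-€139.20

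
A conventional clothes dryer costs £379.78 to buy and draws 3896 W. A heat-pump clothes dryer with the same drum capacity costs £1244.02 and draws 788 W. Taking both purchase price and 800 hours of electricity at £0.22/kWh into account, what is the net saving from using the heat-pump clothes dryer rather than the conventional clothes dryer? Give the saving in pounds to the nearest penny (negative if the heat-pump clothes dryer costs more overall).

conventional clothes dryer: £379.78 + (3896/1000) kW × 800 h × £0.22 = £379.78 + £685.696 = £1065.476
heat-pump clothes dryer: £1244.02 + (788/1000) kW × 800 h × £0.22 = £1244.02 + £138.688 = £1382.708
Saving = £1065.476 − £1382.708 = −£317.232 → -£317.23

-£317.23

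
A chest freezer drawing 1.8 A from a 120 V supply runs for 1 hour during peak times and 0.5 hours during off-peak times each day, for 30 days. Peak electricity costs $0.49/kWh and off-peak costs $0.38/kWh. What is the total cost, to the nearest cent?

Power = 1.8 A × 120 V = 216 W = 0.216 kW
Peak energy = 0.216 kW × 1 h × 30 = 6.48 kWh
Off-peak energy = 0.216 kW × 0.5 h × 30 = 3.24 kWh
Cost = 6.48 × $0.49 + 3.24 × $0.38 = $3.1752 + $1.2312 = $4.41

$4.41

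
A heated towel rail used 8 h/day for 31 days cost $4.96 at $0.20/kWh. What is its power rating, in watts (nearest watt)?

Energy = $4.96 ÷ $0.20/kWh = 24.8 kWh
Runtime = 8 h/day × 31 days = 248 h
Power = 24.8 kWh ÷ 248 h = 0.1 kW = 100 W

100 W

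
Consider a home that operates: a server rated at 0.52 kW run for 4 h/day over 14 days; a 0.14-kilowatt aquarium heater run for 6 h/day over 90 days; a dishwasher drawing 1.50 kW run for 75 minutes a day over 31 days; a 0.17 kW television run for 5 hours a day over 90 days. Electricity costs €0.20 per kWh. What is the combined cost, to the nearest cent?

€47.87

server: Runtime = 4 h/day × 14 days = 56 h
server: 0.52 kW × 56 h = 29.12 kWh
aquarium heater: Runtime = 6 h/day × 90 days = 540 h
aquarium heater: 0.14 kW × 540 h = 75.6 kWh
dishwasher: Runtime = 75 min × 31 = 2325 min = 38.75 h
dishwasher: 1.5 kW × 38.75 h = 58.125 kWh
television: Runtime = 5 h/day × 90 days = 450 h
television: 0.17 kW × 450 h = 76.5 kWh
Total energy = 239.345 kWh
Cost = 239.345 × €0.20 = €47.87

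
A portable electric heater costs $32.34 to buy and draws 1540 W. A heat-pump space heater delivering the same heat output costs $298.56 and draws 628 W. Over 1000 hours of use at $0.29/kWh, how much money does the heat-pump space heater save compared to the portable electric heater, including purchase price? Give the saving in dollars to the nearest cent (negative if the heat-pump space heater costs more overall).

-$1.74

portable electric heater: $32.34 + (1540/1000) kW × 1000 h × $0.29 = $32.34 + $446.6 = $478.94
heat-pump space heater: $298.56 + (628/1000) kW × 1000 h × $0.29 = $298.56 + $182.12 = $480.68
Saving = $478.94 − $480.68 = −$1.74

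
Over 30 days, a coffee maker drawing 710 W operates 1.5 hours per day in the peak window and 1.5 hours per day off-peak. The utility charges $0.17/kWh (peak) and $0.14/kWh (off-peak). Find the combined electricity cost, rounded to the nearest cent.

$9.90

Peak energy = 0.71 kW × 1.5 h × 30 = 31.95 kWh
Off-peak energy = 0.71 kW × 1.5 h × 30 = 31.95 kWh
Cost = 31.95 × $0.17 + 31.95 × $0.14 = $5.4315 + $4.473 = $9.90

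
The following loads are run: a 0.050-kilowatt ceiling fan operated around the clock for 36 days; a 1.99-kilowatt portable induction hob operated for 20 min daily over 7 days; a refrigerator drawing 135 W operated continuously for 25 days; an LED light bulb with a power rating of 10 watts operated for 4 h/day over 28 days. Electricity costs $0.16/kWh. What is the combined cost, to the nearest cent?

ceiling fan: Runtime = 24 h × 36 = 864 h
ceiling fan: 0.05 kW × 864 h = 43.2 kWh
portable induction hob: Runtime = 20 min × 7 = 140 min = 2.333333… h
portable induction hob: 1.99 kW × 2.333333… h = 4.643333… kWh
refrigerator: Runtime = 24 h × 25 = 600 h
refrigerator: 0.135 kW × 600 h = 81 kWh
LED light bulb: Runtime = 4 h/day × 28 days = 112 h
LED light bulb: 0.01 kW × 112 h = 1.12 kWh
Total energy = 129.963333… kWh
Cost = 129.963333… × $0.16 = $20.79

$20.79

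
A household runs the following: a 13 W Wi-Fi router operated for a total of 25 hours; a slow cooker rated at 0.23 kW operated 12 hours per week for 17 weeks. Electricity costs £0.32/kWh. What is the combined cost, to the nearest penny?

£15.12

Wi-Fi router: 0.013 kW × 25 h = 0.325 kWh
slow cooker: Runtime = 12 h/week × 17 weeks = 204 h
slow cooker: 0.23 kW × 204 h = 46.92 kWh
Total energy = 47.245 kWh
Cost = 47.245 × £0.32 = £15.12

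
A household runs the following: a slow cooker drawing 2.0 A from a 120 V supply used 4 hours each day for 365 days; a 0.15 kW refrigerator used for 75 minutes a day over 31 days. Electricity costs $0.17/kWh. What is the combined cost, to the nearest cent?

$60.56

slow cooker: Power = 2.0 A × 120 V = 240 W = 0.24 kW
slow cooker: Runtime = 4 h/day × 365 days = 1460 h
slow cooker: 0.24 kW × 1460 h = 350.4 kWh
refrigerator: Runtime = 75 min × 31 = 2325 min = 38.75 h
refrigerator: 0.15 kW × 38.75 h = 5.8125 kWh
Total energy = 356.2125 kWh
Cost = 356.2125 × $0.17 = $60.56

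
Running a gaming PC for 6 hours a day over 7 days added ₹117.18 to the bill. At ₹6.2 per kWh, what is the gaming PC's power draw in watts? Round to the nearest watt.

450 W

Energy = ₹117.18 ÷ ₹6.2/kWh = 18.9 kWh
Runtime = 6 h/day × 7 days = 42 h
Power = 18.9 kWh ÷ 42 h = 0.45 kW = 450 W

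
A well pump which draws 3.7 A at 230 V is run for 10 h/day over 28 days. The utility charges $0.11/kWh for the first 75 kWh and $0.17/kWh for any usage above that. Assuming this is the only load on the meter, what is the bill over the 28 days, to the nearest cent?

Power = 3.7 A × 230 V = 851 W = 0.851 kW
Runtime = 10 h/day × 28 days = 280 h
Energy = 0.851 kW × 280 h = 238.28 kWh
Tier 1 (0–75 kWh): 75 × $0.11 = $8.25
Above 75 kWh: 163.28 × $0.17 = $27.7576
Bill = $36.01

$36.01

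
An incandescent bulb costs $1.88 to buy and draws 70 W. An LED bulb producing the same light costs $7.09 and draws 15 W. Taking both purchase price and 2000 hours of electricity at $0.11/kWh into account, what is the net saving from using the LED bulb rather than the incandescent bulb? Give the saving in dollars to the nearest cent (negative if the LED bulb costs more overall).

incandescent bulb: $1.88 + (70/1000) kW × 2000 h × $0.11 = $1.88 + $15.4 = $17.28
LED bulb: $7.09 + (15/1000) kW × 2000 h × $0.11 = $7.09 + $3.3 = $10.39
Saving = $17.28 − $10.39 = $6.89

$6.89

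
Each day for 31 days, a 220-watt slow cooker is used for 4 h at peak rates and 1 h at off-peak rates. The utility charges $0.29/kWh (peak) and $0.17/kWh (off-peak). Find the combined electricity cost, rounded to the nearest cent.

Peak energy = 0.22 kW × 4 h × 31 = 27.28 kWh
Off-peak energy = 0.22 kW × 1 h × 31 = 6.82 kWh
Cost = 27.28 × $0.29 + 6.82 × $0.17 = $7.9112 + $1.1594 = $9.07

$9.07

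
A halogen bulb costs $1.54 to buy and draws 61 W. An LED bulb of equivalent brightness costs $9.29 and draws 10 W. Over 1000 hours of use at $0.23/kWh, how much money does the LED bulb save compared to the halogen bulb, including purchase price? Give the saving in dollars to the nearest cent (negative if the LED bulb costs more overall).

halogen bulb: $1.54 + (61/1000) kW × 1000 h × $0.23 = $1.54 + $14.03 = $15.57
LED bulb: $9.29 + (10/1000) kW × 1000 h × $0.23 = $9.29 + $2.3 = $11.59
Saving = $15.57 − $11.59 = $3.98

$3.98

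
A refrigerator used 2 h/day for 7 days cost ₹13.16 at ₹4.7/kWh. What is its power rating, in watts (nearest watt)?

Energy = ₹13.16 ÷ ₹4.7/kWh = 2.8 kWh
Runtime = 2 h/day × 7 days = 14 h
Power = 2.8 kWh ÷ 14 h = 0.2 kW = 200 W

200 W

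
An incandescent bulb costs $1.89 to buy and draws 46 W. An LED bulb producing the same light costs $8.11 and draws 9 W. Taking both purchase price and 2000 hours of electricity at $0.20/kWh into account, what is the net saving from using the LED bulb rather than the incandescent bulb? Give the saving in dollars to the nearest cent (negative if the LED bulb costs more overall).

incandescent bulb: $1.89 + (46/1000) kW × 2000 h × $0.20 = $1.89 + $18.4 = $20.29
LED bulb: $8.11 + (9/1000) kW × 2000 h × $0.20 = $8.11 + $3.6 = $11.71
Saving = $20.29 − $11.71 = $8.58

$8.58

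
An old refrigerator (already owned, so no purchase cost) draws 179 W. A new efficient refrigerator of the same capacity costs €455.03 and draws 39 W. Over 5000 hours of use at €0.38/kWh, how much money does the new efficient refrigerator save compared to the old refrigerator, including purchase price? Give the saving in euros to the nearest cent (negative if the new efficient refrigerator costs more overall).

-€189.03

old refrigerator: €0.00 + (179/1000) kW × 5000 h × €0.38 = €0.00 + €340.1 = €340.1
new efficient refrigerator: €455.03 + (39/1000) kW × 5000 h × €0.38 = €455.03 + €74.1 = €529.13
Saving = €340.1 − €529.13 = −€189.03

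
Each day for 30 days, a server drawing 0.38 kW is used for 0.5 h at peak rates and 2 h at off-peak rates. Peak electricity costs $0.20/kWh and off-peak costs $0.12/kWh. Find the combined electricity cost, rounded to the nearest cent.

$3.88

Peak energy = 0.38 kW × 0.5 h × 30 = 5.7 kWh
Off-peak energy = 0.38 kW × 2 h × 30 = 22.8 kWh
Cost = 5.7 × $0.20 + 22.8 × $0.12 = $1.14 + $2.736 = $3.88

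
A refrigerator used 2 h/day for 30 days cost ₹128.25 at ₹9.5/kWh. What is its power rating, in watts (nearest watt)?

225 W

Energy = ₹128.25 ÷ ₹9.5/kWh = 13.5 kWh
Runtime = 2 h/day × 30 days = 60 h
Power = 13.5 kWh ÷ 60 h = 0.225 kW = 225 W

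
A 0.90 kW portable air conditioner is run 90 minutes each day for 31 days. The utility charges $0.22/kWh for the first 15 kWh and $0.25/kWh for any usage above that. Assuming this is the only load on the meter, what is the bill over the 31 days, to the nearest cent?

Runtime = 90 min × 31 = 2790 min = 46.5 h
Energy = 0.9 kW × 46.5 h = 41.85 kWh
Tier 1 (0–15 kWh): 15 × $0.22 = $3.3
Above 15 kWh: 26.85 × $0.25 = $6.7125
Bill = $10.01

$10.01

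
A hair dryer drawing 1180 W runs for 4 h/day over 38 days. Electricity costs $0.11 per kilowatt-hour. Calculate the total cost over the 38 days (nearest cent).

$19.73

Runtime = 4 h/day × 38 days = 152 h
Energy = 1.18 kW × 152 h = 179.36 kWh
Cost = 179.36 kWh × $0.11/kWh = $19.73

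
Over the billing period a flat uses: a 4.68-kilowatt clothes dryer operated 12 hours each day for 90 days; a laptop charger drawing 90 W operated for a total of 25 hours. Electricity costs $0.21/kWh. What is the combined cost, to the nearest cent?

clothes dryer: Runtime = 12 h/day × 90 days = 1080 h
clothes dryer: 4.68 kW × 1080 h = 5054.4 kWh
laptop charger: 0.09 kW × 25 h = 2.25 kWh
Total energy = 5056.65 kWh
Cost = 5056.65 × $0.21 = $1061.90

$1061.90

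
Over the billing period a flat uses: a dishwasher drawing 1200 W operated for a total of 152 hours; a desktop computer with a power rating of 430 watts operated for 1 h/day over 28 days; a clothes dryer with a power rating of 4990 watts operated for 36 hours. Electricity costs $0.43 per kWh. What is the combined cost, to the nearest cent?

dishwasher: 1.2 kW × 152 h = 182.4 kWh
desktop computer: Runtime = 1 h/day × 28 days = 28 h
desktop computer: 0.43 kW × 28 h = 12.04 kWh
clothes dryer: 4.99 kW × 36 h = 179.64 kWh
Total energy = 374.08 kWh
Cost = 374.08 × $0.43 = $160.85

$160.85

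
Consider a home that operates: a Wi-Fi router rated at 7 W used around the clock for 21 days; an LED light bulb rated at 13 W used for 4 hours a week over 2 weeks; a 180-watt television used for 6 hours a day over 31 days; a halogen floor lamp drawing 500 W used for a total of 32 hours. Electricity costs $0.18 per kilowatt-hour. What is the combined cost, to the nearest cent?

$9.56

Wi-Fi router: Runtime = 24 h × 21 = 504 h
Wi-Fi router: 0.007 kW × 504 h = 3.528 kWh
LED light bulb: Runtime = 4 h/week × 2 weeks = 8 h
LED light bulb: 0.013 kW × 8 h = 0.104 kWh
television: Runtime = 6 h/day × 31 days = 186 h
television: 0.18 kW × 186 h = 33.48 kWh
halogen floor lamp: 0.5 kW × 32 h = 16 kWh
Total energy = 53.112 kWh
Cost = 53.112 × $0.18 = $9.56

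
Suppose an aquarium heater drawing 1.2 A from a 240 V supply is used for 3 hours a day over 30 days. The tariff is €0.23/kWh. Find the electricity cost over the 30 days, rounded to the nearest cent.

Power = 1.2 A × 240 V = 288 W = 0.288 kW
Runtime = 3 h/day × 30 days = 90 h
Energy = 0.288 kW × 90 h = 25.92 kWh
Cost = 25.92 kWh × €0.23/kWh = €5.96

€5.96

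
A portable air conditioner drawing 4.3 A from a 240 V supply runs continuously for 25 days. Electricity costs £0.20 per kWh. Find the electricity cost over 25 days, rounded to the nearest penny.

Power = 4.3 A × 240 V = 1032 W = 1.032 kW
Runtime = 24 h × 25 = 600 h
Energy = 1.032 kW × 600 h = 619.2 kWh
Cost = 619.2 kWh × £0.20/kWh = £123.84

£123.84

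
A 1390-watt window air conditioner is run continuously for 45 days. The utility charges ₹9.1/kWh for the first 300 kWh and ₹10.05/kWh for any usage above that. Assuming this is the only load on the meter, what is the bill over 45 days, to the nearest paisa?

Runtime = 24 h × 45 = 1080 h
Energy = 1.39 kW × 1080 h = 1501.2 kWh
Tier 1 (0–300 kWh): 300 × ₹9.1 = ₹2730
Above 300 kWh: 1201.2 × ₹10.05 = ₹12072.06
Bill = ₹14802.06

₹14802.06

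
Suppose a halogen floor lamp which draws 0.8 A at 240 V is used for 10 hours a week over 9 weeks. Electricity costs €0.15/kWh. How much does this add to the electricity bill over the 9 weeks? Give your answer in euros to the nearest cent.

€2.59

Power = 0.8 A × 240 V = 192 W = 0.192 kW
Runtime = 10 h/week × 9 weeks = 90 h
Energy = 0.192 kW × 90 h = 17.28 kWh
Cost = 17.28 kWh × €0.15/kWh = €2.59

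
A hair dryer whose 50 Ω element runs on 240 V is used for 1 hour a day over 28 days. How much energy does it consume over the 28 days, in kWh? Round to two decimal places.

Power = V²/R = 240²/50 = 1152 W = 1.152 kW
Runtime = 1 h/day × 28 days = 28 h
Energy = 1.152 kW × 28 h = 32.256 kWh ≈ 32.26 kWh

32.26 kWh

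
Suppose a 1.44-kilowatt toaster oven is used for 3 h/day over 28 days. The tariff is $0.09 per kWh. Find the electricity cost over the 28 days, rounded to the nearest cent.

Runtime = 3 h/day × 28 days = 84 h
Energy = 1.44 kW × 84 h = 120.96 kWh
Cost = 120.96 kWh × $0.09/kWh = $10.89

$10.89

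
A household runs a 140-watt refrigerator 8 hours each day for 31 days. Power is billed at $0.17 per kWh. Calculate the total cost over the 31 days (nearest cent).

$5.90

Runtime = 8 h/day × 31 days = 248 h
Energy = 0.14 kW × 248 h = 34.72 kWh
Cost = 34.72 kWh × $0.17/kWh = $5.90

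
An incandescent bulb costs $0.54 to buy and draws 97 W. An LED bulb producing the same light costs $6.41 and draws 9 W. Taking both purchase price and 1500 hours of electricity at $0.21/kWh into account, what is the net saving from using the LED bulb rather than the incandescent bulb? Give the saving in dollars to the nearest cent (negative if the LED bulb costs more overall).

$21.85

incandescent bulb: $0.54 + (97/1000) kW × 1500 h × $0.21 = $0.54 + $30.555 = $31.095
LED bulb: $6.41 + (9/1000) kW × 1500 h × $0.21 = $6.41 + $2.835 = $9.245
Saving = $31.095 − $9.245 = $21.85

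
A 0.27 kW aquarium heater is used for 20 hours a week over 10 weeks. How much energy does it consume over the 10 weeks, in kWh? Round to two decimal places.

Runtime = 20 h/week × 10 weeks = 200 h
Energy = 0.27 kW × 200 h = 54 kWh

54.00 kWh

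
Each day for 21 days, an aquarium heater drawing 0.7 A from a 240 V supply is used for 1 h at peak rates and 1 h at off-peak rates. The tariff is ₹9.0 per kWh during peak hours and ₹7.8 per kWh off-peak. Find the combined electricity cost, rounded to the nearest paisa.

₹59.27

Power = 0.7 A × 240 V = 168 W = 0.168 kW
Peak energy = 0.168 kW × 1 h × 21 = 3.528 kWh
Off-peak energy = 0.168 kW × 1 h × 21 = 3.528 kWh
Cost = 3.528 × ₹9.0 + 3.528 × ₹7.8 = ₹31.752 + ₹27.5184 = ₹59.27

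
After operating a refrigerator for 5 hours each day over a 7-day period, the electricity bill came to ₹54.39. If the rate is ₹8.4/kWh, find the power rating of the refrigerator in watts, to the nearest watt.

185 W

Energy = ₹54.39 ÷ ₹8.4/kWh = 6.475 kWh
Runtime = 5 h/day × 7 days = 35 h
Power = 6.475 kWh ÷ 35 h = 0.185 kW = 185 W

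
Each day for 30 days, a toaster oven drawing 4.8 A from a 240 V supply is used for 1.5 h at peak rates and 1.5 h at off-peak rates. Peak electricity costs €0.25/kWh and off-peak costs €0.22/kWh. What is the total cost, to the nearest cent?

€24.36

Power = 4.8 A × 240 V = 1152 W = 1.152 kW
Peak energy = 1.152 kW × 1.5 h × 30 = 51.84 kWh
Off-peak energy = 1.152 kW × 1.5 h × 30 = 51.84 kWh
Cost = 51.84 × €0.25 + 51.84 × €0.22 = €12.96 + €11.4048 = €24.36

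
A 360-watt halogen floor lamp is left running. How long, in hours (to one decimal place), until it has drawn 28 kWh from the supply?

77.8 h

Hours = 28 kWh ÷ 0.36 kW = 77.8 h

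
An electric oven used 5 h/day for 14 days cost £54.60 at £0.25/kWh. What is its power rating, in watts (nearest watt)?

3120 W

Energy = £54.60 ÷ £0.25/kWh = 218.4 kWh
Runtime = 5 h/day × 14 days = 70 h
Power = 218.4 kWh ÷ 70 h = 3.12 kW = 3120 W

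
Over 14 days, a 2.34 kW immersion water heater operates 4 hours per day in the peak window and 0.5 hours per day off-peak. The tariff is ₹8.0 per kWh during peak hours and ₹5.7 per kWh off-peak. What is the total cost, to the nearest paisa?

Peak energy = 2.34 kW × 4 h × 14 = 131.04 kWh
Off-peak energy = 2.34 kW × 0.5 h × 14 = 16.38 kWh
Cost = 131.04 × ₹8.0 + 16.38 × ₹5.7 = ₹1048.32 + ₹93.366 = ₹1141.69

₹1141.69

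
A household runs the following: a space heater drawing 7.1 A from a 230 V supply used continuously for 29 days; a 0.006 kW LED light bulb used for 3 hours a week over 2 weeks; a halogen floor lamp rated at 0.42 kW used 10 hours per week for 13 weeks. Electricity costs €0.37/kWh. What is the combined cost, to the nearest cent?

space heater: Power = 7.1 A × 230 V = 1633 W = 1.633 kW
space heater: Runtime = 24 h × 29 = 696 h
space heater: 1.633 kW × 696 h = 1136.568 kWh
LED light bulb: Runtime = 3 h/week × 2 weeks = 6 h
LED light bulb: 0.006 kW × 6 h = 0.036 kWh
halogen floor lamp: Runtime = 10 h/week × 13 weeks = 130 h
halogen floor lamp: 0.42 kW × 130 h = 54.6 kWh
Total energy = 1191.204 kWh
Cost = 1191.204 × €0.37 = €440.75

€440.75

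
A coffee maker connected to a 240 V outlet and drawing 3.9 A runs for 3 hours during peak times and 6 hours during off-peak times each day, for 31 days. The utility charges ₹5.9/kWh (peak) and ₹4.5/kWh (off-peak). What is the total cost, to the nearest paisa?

Power = 3.9 A × 240 V = 936 W = 0.936 kW
Peak energy = 0.936 kW × 3 h × 31 = 87.048 kWh
Off-peak energy = 0.936 kW × 6 h × 31 = 174.096 kWh
Cost = 87.048 × ₹5.9 + 174.096 × ₹4.5 = ₹513.5832 + ₹783.432 = ₹1297.02

₹1297.02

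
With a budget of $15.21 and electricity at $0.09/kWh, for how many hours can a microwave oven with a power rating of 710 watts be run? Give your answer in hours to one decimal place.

238.0 h

Energy available = $15.21 ÷ $0.09/kWh = 169 kWh
Hours = 169 kWh ÷ 0.71 kW = 238.0 h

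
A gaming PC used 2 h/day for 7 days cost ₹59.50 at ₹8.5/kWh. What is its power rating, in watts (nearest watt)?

Energy = ₹59.50 ÷ ₹8.5/kWh = 7 kWh
Runtime = 2 h/day × 7 days = 14 h
Power = 7 kWh ÷ 14 h = 0.5 kW = 500 W

500 W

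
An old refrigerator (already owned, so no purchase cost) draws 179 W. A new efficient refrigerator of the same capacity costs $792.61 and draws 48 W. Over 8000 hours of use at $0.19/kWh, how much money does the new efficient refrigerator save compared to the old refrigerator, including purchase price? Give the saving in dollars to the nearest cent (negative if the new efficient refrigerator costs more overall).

-$593.49

old refrigerator: $0.00 + (179/1000) kW × 8000 h × $0.19 = $0.00 + $272.08 = $272.08
new efficient refrigerator: $792.61 + (48/1000) kW × 8000 h × $0.19 = $792.61 + $72.96 = $865.57
Saving = $272.08 − $865.57 = −$593.49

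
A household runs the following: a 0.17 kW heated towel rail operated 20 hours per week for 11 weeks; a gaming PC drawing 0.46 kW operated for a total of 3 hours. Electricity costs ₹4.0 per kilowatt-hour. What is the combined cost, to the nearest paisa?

₹155.12

heated towel rail: Runtime = 20 h/week × 11 weeks = 220 h
heated towel rail: 0.17 kW × 220 h = 37.4 kWh
gaming PC: 0.46 kW × 3 h = 1.38 kWh
Total energy = 38.78 kWh
Cost = 38.78 × ₹4.0 = ₹155.12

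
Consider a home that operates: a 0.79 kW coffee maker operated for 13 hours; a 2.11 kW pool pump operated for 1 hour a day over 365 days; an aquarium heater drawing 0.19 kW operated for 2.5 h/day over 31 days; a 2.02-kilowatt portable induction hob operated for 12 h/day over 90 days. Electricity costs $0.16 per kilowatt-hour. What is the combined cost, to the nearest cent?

$476.28

coffee maker: 0.79 kW × 13 h = 10.27 kWh
pool pump: Runtime = 1 h/day × 365 days = 365 h
pool pump: 2.11 kW × 365 h = 770.15 kWh
aquarium heater: Runtime = 2.5 h/day × 31 days = 77.5 h
aquarium heater: 0.19 kW × 77.5 h = 14.725 kWh
portable induction hob: Runtime = 12 h/day × 90 days = 1080 h
portable induction hob: 2.02 kW × 1080 h = 2181.6 kWh
Total energy = 2976.745 kWh
Cost = 2976.745 × $0.16 = $476.28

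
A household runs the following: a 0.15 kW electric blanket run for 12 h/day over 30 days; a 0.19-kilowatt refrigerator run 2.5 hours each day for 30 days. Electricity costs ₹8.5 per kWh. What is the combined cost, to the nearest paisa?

₹580.13

electric blanket: Runtime = 12 h/day × 30 days = 360 h
electric blanket: 0.15 kW × 360 h = 54 kWh
refrigerator: Runtime = 2.5 h/day × 30 days = 75 h
refrigerator: 0.19 kW × 75 h = 14.25 kWh
Total energy = 68.25 kWh
Cost = 68.25 × ₹8.5 = ₹580.13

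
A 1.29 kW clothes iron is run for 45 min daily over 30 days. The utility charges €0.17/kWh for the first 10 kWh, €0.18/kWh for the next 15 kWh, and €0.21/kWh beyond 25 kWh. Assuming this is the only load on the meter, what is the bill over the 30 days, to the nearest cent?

€5.25

Runtime = 45 min × 30 = 1350 min = 22.5 h
Energy = 1.29 kW × 22.5 h = 29.025 kWh
Tier 1 (0–10 kWh): 10 × €0.17 = €1.7
Tier 2 (10–25 kWh): 15 × €0.18 = €2.7
Above 25 kWh: 4.025 × €0.21 = €0.84525
Bill = €5.25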